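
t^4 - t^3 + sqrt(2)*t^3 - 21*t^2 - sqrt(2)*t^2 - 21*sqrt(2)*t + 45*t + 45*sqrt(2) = (t - 3)^2*(t + 5)*(t + sqrt(2))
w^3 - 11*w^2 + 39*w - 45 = (w - 5)*(w - 3)^2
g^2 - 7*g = g*(g - 7)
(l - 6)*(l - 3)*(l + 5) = l^3 - 4*l^2 - 27*l + 90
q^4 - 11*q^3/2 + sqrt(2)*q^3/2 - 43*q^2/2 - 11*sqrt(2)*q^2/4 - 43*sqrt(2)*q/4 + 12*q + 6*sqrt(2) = (q - 8)*(q - 1/2)*(q + 3)*(q + sqrt(2)/2)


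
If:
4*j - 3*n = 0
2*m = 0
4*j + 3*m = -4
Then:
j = -1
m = 0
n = -4/3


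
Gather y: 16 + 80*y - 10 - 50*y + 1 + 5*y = 35*y + 7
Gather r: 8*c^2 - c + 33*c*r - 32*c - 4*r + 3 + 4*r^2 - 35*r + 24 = 8*c^2 - 33*c + 4*r^2 + r*(33*c - 39) + 27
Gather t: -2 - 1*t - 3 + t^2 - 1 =t^2 - t - 6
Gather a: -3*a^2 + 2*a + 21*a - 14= -3*a^2 + 23*a - 14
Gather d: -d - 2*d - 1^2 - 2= -3*d - 3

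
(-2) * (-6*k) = 12*k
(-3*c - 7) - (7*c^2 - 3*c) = -7*c^2 - 7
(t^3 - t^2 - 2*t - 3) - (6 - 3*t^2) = t^3 + 2*t^2 - 2*t - 9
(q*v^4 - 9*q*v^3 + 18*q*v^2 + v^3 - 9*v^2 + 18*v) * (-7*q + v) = -7*q^2*v^4 + 63*q^2*v^3 - 126*q^2*v^2 + q*v^5 - 9*q*v^4 + 11*q*v^3 + 63*q*v^2 - 126*q*v + v^4 - 9*v^3 + 18*v^2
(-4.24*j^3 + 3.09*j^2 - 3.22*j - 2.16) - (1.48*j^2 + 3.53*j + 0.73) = -4.24*j^3 + 1.61*j^2 - 6.75*j - 2.89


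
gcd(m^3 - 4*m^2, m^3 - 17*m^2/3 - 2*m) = m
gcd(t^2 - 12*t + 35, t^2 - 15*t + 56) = t - 7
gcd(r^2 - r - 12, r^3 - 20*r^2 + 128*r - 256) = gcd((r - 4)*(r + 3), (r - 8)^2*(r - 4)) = r - 4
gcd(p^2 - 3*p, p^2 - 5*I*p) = p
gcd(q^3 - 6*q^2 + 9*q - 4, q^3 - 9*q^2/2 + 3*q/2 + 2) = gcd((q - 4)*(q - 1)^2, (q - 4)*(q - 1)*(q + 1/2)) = q^2 - 5*q + 4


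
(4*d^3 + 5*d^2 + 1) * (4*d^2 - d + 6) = 16*d^5 + 16*d^4 + 19*d^3 + 34*d^2 - d + 6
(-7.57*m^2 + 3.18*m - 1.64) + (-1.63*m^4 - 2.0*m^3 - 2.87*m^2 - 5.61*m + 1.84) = -1.63*m^4 - 2.0*m^3 - 10.44*m^2 - 2.43*m + 0.2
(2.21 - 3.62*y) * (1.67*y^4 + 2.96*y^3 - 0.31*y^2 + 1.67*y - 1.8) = -6.0454*y^5 - 7.0245*y^4 + 7.6638*y^3 - 6.7305*y^2 + 10.2067*y - 3.978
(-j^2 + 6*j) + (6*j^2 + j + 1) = 5*j^2 + 7*j + 1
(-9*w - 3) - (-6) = 3 - 9*w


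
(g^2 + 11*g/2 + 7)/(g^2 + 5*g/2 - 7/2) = (g + 2)/(g - 1)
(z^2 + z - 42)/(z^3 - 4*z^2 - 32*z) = (-z^2 - z + 42)/(z*(-z^2 + 4*z + 32))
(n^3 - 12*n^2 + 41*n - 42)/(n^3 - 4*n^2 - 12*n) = (-n^3 + 12*n^2 - 41*n + 42)/(n*(-n^2 + 4*n + 12))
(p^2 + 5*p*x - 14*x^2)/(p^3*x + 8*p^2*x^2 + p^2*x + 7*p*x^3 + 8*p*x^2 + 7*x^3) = (p - 2*x)/(x*(p^2 + p*x + p + x))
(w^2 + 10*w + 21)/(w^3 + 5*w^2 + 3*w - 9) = (w + 7)/(w^2 + 2*w - 3)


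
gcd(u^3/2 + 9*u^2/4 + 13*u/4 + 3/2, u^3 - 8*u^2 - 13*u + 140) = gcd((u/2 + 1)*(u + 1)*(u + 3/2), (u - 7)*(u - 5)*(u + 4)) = 1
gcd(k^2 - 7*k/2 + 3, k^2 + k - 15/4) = k - 3/2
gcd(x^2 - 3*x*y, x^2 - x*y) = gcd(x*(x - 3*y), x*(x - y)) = x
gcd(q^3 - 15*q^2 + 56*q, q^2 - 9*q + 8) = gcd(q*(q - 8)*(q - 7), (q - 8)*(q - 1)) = q - 8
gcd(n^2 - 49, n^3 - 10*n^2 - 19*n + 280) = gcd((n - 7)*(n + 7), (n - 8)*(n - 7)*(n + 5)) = n - 7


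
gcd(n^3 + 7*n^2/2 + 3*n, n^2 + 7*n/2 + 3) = n^2 + 7*n/2 + 3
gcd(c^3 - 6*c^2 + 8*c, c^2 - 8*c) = c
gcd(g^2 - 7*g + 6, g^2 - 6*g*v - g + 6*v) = g - 1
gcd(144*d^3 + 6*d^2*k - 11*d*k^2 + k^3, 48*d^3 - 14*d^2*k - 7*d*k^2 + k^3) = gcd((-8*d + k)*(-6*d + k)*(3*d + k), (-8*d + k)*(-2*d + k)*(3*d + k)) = 24*d^2 + 5*d*k - k^2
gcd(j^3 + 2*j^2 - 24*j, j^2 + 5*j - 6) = j + 6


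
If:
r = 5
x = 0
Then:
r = 5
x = 0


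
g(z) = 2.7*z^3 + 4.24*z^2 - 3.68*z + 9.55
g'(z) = 8.1*z^2 + 8.48*z - 3.68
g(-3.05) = -16.39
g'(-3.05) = 45.81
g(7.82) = 1531.23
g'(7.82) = 557.97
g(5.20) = 484.71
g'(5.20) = 259.44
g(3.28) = 138.37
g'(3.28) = 111.28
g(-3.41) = -35.66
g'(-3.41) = 61.59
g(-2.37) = 6.14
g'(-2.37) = 21.72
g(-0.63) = 12.88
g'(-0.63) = -5.81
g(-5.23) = -241.48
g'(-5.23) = 173.53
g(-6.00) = -398.93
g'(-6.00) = 237.04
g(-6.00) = -398.93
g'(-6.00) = 237.04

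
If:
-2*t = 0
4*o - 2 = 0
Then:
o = 1/2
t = 0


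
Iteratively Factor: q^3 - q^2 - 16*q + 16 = (q - 4)*(q^2 + 3*q - 4) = (q - 4)*(q - 1)*(q + 4)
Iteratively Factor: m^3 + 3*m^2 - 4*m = (m - 1)*(m^2 + 4*m) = m*(m - 1)*(m + 4)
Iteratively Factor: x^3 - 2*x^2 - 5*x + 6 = (x - 1)*(x^2 - x - 6) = (x - 1)*(x + 2)*(x - 3)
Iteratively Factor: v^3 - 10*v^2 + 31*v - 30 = (v - 3)*(v^2 - 7*v + 10) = (v - 3)*(v - 2)*(v - 5)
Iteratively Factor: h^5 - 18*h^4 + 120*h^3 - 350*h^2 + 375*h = (h - 5)*(h^4 - 13*h^3 + 55*h^2 - 75*h) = (h - 5)^2*(h^3 - 8*h^2 + 15*h) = (h - 5)^3*(h^2 - 3*h) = (h - 5)^3*(h - 3)*(h)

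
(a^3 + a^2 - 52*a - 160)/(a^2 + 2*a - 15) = (a^2 - 4*a - 32)/(a - 3)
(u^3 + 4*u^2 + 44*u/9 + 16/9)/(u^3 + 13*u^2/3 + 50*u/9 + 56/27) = 3*(u + 2)/(3*u + 7)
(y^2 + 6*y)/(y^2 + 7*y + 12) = y*(y + 6)/(y^2 + 7*y + 12)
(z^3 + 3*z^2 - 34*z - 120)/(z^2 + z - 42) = (z^2 + 9*z + 20)/(z + 7)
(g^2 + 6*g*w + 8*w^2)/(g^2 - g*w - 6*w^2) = (-g - 4*w)/(-g + 3*w)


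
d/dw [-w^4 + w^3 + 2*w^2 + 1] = w*(-4*w^2 + 3*w + 4)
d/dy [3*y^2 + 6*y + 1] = 6*y + 6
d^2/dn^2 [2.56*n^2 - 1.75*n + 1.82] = 5.12000000000000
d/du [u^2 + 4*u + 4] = 2*u + 4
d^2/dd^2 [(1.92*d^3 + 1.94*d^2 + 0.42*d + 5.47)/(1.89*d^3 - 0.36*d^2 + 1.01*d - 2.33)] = (16.472484*d^6 - 12.988836*d^5 + 311.999688*d^4 + 60.668232*d^3 + 52.22457*d^2 + 193.023234*d + 25.024326)/(6.751269*d^9 - 3.857868*d^8 + 11.558295*d^7 - 29.138859*d^6 + 15.688647*d^5 - 28.694034*d^4 + 36.895292*d^3 - 12.993711*d^2 + 16.449567*d - 12.649337)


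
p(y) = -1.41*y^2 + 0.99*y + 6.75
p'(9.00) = -24.39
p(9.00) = -98.55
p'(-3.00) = 9.45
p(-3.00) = -8.91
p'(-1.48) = 5.16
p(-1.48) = 2.20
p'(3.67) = -9.36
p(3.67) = -8.61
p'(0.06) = 0.82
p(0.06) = 6.80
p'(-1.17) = 4.29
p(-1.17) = 3.66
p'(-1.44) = 5.05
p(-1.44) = 2.40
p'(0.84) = -1.38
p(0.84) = 6.59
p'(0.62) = -0.76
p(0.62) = 6.82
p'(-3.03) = 9.53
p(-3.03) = -9.19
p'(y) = 0.99 - 2.82*y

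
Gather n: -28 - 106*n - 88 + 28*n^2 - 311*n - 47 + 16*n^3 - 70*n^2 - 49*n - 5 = 16*n^3 - 42*n^2 - 466*n - 168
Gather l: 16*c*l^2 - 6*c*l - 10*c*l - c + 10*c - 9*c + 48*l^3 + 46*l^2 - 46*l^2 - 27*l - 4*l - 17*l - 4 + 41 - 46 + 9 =16*c*l^2 + 48*l^3 + l*(-16*c - 48)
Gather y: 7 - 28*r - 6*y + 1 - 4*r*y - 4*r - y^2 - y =-32*r - y^2 + y*(-4*r - 7) + 8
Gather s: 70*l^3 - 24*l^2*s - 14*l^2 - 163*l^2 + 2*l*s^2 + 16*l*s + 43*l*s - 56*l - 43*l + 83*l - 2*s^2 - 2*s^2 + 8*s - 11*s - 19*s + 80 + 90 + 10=70*l^3 - 177*l^2 - 16*l + s^2*(2*l - 4) + s*(-24*l^2 + 59*l - 22) + 180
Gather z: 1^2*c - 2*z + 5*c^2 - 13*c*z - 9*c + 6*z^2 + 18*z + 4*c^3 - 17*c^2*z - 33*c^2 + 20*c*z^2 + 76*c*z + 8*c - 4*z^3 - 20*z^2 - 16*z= 4*c^3 - 28*c^2 - 4*z^3 + z^2*(20*c - 14) + z*(-17*c^2 + 63*c)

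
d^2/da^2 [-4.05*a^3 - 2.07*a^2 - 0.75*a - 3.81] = -24.3*a - 4.14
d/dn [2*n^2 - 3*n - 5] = 4*n - 3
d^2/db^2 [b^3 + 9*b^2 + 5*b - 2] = 6*b + 18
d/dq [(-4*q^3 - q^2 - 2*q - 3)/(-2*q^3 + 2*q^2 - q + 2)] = (-10*q^4 - 37*q^2 + 8*q - 7)/(4*q^6 - 8*q^5 + 8*q^4 - 12*q^3 + 9*q^2 - 4*q + 4)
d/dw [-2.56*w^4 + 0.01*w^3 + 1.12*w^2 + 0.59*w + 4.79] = -10.24*w^3 + 0.03*w^2 + 2.24*w + 0.59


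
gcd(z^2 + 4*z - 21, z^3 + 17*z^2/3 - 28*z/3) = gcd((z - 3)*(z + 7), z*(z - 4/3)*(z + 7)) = z + 7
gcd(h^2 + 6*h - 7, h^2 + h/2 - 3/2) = h - 1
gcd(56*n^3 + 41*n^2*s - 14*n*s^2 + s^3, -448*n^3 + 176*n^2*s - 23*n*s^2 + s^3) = 56*n^2 - 15*n*s + s^2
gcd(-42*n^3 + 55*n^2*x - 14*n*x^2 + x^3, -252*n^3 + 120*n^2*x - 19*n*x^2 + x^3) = 42*n^2 - 13*n*x + x^2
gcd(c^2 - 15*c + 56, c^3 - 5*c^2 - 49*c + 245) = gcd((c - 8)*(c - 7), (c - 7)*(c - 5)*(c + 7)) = c - 7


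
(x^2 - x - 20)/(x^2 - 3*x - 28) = (x - 5)/(x - 7)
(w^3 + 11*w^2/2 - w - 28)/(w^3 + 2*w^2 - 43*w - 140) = (w^2 + 3*w/2 - 7)/(w^2 - 2*w - 35)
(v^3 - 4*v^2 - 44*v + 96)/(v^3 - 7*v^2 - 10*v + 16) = (v^2 + 4*v - 12)/(v^2 + v - 2)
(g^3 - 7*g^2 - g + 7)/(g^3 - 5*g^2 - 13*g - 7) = (g - 1)/(g + 1)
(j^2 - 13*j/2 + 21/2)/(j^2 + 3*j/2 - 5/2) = (2*j^2 - 13*j + 21)/(2*j^2 + 3*j - 5)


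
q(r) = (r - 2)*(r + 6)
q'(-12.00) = -20.00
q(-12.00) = 84.00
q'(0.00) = 4.00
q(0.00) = -12.00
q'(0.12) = 4.24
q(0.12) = -11.51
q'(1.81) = 7.62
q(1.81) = -1.48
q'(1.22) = 6.44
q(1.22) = -5.63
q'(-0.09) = 3.82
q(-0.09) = -12.35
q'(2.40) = 8.80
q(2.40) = 3.36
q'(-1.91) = 0.18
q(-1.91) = -15.99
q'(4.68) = 13.36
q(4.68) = 28.62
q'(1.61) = 7.22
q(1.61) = -2.97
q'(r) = 2*r + 4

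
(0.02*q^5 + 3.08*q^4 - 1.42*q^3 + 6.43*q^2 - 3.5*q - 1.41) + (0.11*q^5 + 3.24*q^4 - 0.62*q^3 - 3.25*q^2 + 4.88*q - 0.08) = 0.13*q^5 + 6.32*q^4 - 2.04*q^3 + 3.18*q^2 + 1.38*q - 1.49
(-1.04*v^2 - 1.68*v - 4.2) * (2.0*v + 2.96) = -2.08*v^3 - 6.4384*v^2 - 13.3728*v - 12.432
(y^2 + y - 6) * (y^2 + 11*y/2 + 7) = y^4 + 13*y^3/2 + 13*y^2/2 - 26*y - 42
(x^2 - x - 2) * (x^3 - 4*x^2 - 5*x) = x^5 - 5*x^4 - 3*x^3 + 13*x^2 + 10*x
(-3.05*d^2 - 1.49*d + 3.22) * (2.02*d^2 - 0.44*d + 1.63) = -6.161*d^4 - 1.6678*d^3 + 2.1885*d^2 - 3.8455*d + 5.2486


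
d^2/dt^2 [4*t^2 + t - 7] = 8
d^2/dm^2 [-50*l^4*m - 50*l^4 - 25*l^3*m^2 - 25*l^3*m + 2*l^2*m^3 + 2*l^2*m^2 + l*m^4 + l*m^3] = 2*l*(-25*l^2 + 6*l*m + 2*l + 6*m^2 + 3*m)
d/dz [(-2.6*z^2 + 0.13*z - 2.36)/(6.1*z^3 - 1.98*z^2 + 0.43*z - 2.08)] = (15.86*z^4 - 1.586*z^3 + 42.3274*z^2 + 1.4704*z + 0.7444)/(37.21*z^6 - 24.156*z^5 + 9.1664*z^4 - 27.0788*z^3 + 8.4217*z^2 - 1.7888*z + 4.3264)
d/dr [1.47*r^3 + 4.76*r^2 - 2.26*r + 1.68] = 4.41*r^2 + 9.52*r - 2.26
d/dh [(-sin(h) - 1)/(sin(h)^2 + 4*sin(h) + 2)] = (sin(h)^2 + 2*sin(h) + 2)*cos(h)/(sin(h)^2 + 4*sin(h) + 2)^2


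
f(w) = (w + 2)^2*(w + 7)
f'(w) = (w + 2)^2 + (w + 7)*(2*w + 4) = (w + 2)*(3*w + 16)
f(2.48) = 190.27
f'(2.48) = 105.01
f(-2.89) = 3.26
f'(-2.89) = -6.52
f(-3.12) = 4.87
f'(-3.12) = -7.44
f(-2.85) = 3.00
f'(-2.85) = -6.33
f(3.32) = 292.08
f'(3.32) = 138.11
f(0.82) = 62.19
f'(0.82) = 52.06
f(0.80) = 61.15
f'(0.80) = 51.52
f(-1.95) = 0.01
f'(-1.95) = 0.51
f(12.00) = 3724.00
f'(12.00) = 728.00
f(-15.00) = -1352.00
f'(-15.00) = 377.00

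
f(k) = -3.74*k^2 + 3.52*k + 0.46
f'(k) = 3.52 - 7.48*k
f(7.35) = -175.71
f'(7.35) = -51.46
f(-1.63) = -15.21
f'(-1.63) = 15.71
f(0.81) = 0.86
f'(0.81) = -2.54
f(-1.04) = -7.25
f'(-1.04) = 11.30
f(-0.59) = -2.92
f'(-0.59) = 7.93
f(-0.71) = -3.92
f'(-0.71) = 8.83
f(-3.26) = -50.76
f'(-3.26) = 27.90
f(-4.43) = -88.53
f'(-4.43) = 36.66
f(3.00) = -22.64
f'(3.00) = -18.92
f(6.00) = -113.06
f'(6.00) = -41.36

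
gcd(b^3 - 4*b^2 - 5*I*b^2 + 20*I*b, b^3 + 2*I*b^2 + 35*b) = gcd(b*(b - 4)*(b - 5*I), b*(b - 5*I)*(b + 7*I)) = b^2 - 5*I*b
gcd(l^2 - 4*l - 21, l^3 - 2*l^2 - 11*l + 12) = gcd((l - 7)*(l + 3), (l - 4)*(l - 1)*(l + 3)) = l + 3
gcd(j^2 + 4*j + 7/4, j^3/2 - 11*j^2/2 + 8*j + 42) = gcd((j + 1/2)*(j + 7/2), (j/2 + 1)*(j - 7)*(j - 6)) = 1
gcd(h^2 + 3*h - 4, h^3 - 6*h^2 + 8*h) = 1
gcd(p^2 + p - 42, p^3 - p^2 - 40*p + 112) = p + 7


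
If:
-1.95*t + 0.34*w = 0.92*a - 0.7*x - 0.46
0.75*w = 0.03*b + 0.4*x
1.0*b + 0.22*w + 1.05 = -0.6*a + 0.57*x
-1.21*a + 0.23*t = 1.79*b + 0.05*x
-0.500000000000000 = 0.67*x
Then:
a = 9.71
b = -7.15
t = -4.73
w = -0.68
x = -0.75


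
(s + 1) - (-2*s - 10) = 3*s + 11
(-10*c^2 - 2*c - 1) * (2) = -20*c^2 - 4*c - 2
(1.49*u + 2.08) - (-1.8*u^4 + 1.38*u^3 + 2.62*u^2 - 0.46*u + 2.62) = 1.8*u^4 - 1.38*u^3 - 2.62*u^2 + 1.95*u - 0.54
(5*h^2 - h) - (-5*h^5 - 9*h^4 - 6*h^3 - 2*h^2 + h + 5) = 5*h^5 + 9*h^4 + 6*h^3 + 7*h^2 - 2*h - 5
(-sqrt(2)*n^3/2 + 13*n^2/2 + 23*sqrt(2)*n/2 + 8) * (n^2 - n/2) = -sqrt(2)*n^5/2 + sqrt(2)*n^4/4 + 13*n^4/2 - 13*n^3/4 + 23*sqrt(2)*n^3/2 - 23*sqrt(2)*n^2/4 + 8*n^2 - 4*n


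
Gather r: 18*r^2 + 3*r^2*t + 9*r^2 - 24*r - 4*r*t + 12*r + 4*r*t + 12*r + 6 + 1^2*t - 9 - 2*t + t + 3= r^2*(3*t + 27)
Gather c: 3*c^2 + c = 3*c^2 + c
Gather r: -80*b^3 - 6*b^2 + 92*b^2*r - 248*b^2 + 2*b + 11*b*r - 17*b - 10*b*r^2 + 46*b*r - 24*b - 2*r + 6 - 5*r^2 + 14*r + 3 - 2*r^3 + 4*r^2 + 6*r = -80*b^3 - 254*b^2 - 39*b - 2*r^3 + r^2*(-10*b - 1) + r*(92*b^2 + 57*b + 18) + 9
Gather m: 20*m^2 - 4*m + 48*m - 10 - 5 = 20*m^2 + 44*m - 15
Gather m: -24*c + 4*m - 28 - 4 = -24*c + 4*m - 32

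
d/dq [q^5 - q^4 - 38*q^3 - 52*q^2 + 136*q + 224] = 5*q^4 - 4*q^3 - 114*q^2 - 104*q + 136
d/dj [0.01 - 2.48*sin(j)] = -2.48*cos(j)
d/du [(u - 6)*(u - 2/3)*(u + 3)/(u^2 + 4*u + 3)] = (u^2 + 2*u - 32/3)/(u^2 + 2*u + 1)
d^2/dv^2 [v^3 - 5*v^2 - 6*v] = 6*v - 10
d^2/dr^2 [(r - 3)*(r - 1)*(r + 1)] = 6*r - 6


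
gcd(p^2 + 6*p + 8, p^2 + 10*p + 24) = p + 4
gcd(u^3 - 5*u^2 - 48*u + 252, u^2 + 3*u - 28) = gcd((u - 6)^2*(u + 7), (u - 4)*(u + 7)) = u + 7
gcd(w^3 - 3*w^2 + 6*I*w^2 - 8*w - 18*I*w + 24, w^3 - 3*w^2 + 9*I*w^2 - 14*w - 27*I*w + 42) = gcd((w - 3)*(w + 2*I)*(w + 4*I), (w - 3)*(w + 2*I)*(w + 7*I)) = w^2 + w*(-3 + 2*I) - 6*I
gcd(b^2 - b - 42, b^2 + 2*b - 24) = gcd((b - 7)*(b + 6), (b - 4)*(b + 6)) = b + 6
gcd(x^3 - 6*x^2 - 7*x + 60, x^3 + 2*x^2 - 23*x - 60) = x^2 - 2*x - 15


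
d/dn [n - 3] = 1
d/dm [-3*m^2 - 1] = -6*m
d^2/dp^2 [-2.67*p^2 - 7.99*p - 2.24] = -5.34000000000000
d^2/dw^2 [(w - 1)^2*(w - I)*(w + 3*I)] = 12*w^2 + 12*w*(-1 + I) + 8 - 8*I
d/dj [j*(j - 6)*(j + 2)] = 3*j^2 - 8*j - 12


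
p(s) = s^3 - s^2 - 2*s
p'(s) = 3*s^2 - 2*s - 2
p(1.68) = -1.44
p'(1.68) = 3.11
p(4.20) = 48.05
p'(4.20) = 42.52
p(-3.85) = -64.19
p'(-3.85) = 50.17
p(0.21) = -0.45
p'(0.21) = -2.29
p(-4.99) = -139.17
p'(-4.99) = 82.68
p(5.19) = 102.48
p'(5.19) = 68.43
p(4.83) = 79.69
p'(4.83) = 58.33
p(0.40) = -0.90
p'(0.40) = -2.32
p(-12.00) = -1848.00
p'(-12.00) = 454.00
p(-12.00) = -1848.00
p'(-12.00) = 454.00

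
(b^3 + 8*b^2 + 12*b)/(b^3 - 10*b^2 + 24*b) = (b^2 + 8*b + 12)/(b^2 - 10*b + 24)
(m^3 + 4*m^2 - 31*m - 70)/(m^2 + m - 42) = (m^2 - 3*m - 10)/(m - 6)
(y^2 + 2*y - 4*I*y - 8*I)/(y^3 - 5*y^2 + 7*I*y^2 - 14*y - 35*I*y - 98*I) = (y - 4*I)/(y^2 + 7*y*(-1 + I) - 49*I)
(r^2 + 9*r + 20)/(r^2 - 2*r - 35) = (r + 4)/(r - 7)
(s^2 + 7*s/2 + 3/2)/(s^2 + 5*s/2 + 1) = (s + 3)/(s + 2)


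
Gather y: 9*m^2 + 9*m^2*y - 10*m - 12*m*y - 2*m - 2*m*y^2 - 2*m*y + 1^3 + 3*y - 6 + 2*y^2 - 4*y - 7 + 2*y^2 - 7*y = 9*m^2 - 12*m + y^2*(4 - 2*m) + y*(9*m^2 - 14*m - 8) - 12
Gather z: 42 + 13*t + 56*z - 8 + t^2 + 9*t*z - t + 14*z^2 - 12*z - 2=t^2 + 12*t + 14*z^2 + z*(9*t + 44) + 32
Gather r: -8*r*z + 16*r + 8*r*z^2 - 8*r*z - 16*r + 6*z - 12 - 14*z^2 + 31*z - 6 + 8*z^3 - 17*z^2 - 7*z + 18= r*(8*z^2 - 16*z) + 8*z^3 - 31*z^2 + 30*z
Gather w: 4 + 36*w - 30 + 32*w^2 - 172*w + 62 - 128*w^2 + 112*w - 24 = -96*w^2 - 24*w + 12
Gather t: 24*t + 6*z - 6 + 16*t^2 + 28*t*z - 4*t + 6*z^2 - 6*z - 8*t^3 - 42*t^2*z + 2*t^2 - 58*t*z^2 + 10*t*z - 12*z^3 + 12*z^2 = -8*t^3 + t^2*(18 - 42*z) + t*(-58*z^2 + 38*z + 20) - 12*z^3 + 18*z^2 - 6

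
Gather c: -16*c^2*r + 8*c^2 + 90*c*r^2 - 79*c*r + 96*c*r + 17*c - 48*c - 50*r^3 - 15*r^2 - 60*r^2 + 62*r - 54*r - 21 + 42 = c^2*(8 - 16*r) + c*(90*r^2 + 17*r - 31) - 50*r^3 - 75*r^2 + 8*r + 21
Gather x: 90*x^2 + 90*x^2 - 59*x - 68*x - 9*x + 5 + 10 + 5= 180*x^2 - 136*x + 20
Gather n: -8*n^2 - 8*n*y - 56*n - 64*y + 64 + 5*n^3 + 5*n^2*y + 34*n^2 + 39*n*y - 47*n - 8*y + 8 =5*n^3 + n^2*(5*y + 26) + n*(31*y - 103) - 72*y + 72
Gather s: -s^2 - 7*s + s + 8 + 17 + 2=-s^2 - 6*s + 27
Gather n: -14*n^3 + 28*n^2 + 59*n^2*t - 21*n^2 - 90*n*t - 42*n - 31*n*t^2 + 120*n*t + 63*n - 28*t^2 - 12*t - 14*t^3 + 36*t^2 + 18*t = -14*n^3 + n^2*(59*t + 7) + n*(-31*t^2 + 30*t + 21) - 14*t^3 + 8*t^2 + 6*t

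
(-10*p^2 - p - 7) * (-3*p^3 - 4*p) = 30*p^5 + 3*p^4 + 61*p^3 + 4*p^2 + 28*p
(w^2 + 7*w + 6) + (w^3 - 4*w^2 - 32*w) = w^3 - 3*w^2 - 25*w + 6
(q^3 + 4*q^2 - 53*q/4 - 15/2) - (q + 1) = q^3 + 4*q^2 - 57*q/4 - 17/2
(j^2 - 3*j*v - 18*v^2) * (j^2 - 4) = j^4 - 3*j^3*v - 18*j^2*v^2 - 4*j^2 + 12*j*v + 72*v^2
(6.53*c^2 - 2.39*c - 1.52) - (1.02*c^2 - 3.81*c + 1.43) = 5.51*c^2 + 1.42*c - 2.95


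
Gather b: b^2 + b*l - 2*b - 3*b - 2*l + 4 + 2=b^2 + b*(l - 5) - 2*l + 6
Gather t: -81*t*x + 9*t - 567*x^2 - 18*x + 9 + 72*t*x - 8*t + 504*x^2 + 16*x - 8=t*(1 - 9*x) - 63*x^2 - 2*x + 1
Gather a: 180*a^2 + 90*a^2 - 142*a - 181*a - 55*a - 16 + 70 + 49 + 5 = 270*a^2 - 378*a + 108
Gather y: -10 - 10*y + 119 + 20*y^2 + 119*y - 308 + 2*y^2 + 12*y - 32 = 22*y^2 + 121*y - 231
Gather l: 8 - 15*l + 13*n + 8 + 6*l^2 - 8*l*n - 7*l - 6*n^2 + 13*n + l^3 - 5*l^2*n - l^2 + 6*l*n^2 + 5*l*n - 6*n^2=l^3 + l^2*(5 - 5*n) + l*(6*n^2 - 3*n - 22) - 12*n^2 + 26*n + 16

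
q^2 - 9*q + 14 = (q - 7)*(q - 2)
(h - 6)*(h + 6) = h^2 - 36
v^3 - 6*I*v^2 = v^2*(v - 6*I)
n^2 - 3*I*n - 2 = (n - 2*I)*(n - I)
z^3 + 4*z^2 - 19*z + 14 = (z - 2)*(z - 1)*(z + 7)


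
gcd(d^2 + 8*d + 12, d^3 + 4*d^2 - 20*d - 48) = d^2 + 8*d + 12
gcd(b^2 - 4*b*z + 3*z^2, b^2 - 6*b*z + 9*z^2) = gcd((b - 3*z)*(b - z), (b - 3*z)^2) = -b + 3*z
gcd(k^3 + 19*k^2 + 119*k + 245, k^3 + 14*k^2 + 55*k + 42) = k + 7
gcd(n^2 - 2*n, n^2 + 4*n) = n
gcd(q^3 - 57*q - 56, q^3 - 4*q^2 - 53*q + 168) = q^2 - q - 56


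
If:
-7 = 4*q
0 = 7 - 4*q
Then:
No Solution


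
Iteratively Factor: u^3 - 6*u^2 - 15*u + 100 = (u + 4)*(u^2 - 10*u + 25) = (u - 5)*(u + 4)*(u - 5)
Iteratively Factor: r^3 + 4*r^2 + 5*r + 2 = (r + 1)*(r^2 + 3*r + 2) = (r + 1)^2*(r + 2)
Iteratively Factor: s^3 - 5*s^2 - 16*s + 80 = (s - 4)*(s^2 - s - 20) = (s - 4)*(s + 4)*(s - 5)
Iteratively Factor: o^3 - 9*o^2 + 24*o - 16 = (o - 4)*(o^2 - 5*o + 4) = (o - 4)^2*(o - 1)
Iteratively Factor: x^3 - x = (x)*(x^2 - 1) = x*(x + 1)*(x - 1)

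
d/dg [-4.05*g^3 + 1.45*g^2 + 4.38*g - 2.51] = -12.15*g^2 + 2.9*g + 4.38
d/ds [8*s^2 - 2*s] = 16*s - 2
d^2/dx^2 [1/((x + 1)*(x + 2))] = 2*((x + 1)^2 + (x + 1)*(x + 2) + (x + 2)^2)/((x + 1)^3*(x + 2)^3)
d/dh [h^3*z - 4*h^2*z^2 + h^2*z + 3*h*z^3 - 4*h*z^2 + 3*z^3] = z*(3*h^2 - 8*h*z + 2*h + 3*z^2 - 4*z)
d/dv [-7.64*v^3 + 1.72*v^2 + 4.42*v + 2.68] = -22.92*v^2 + 3.44*v + 4.42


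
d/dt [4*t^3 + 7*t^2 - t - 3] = 12*t^2 + 14*t - 1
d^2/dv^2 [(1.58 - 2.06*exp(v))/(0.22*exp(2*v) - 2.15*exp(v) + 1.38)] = (-0.099704*exp(4*v) - 0.668491999999999*exp(3*v) + 1.510476*exp(2*v) - 0.727221999999998*exp(v) + 0.764796)*exp(v)/(0.010648*exp(6*v) - 0.31218*exp(5*v) + 3.251226*exp(4*v) - 13.854815*exp(3*v) + 20.394054*exp(2*v) - 12.28338*exp(v) + 2.628072)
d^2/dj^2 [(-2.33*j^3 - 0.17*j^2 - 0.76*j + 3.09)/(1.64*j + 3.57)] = (-12.533536*j^3 - 81.850104*j^2 - 178.173702*j + 21.187758)/(4.410944*j^3 + 28.805616*j^2 + 62.704908*j + 45.499293)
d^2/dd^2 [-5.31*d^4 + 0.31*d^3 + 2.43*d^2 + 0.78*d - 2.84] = -63.72*d^2 + 1.86*d + 4.86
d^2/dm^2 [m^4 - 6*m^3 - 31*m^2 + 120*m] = 12*m^2 - 36*m - 62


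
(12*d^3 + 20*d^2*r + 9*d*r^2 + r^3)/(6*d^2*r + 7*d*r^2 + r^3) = (2*d + r)/r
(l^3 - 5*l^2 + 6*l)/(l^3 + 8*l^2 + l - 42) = l*(l - 3)/(l^2 + 10*l + 21)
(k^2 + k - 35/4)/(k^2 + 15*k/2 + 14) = (k - 5/2)/(k + 4)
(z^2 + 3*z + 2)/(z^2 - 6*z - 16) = (z + 1)/(z - 8)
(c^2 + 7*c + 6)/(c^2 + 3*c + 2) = (c + 6)/(c + 2)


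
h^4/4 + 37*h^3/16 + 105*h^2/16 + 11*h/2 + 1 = (h/4 + 1)*(h + 1/4)*(h + 1)*(h + 4)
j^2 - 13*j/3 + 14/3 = (j - 7/3)*(j - 2)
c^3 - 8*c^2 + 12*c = c*(c - 6)*(c - 2)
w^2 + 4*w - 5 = (w - 1)*(w + 5)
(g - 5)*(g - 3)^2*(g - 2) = g^4 - 13*g^3 + 61*g^2 - 123*g + 90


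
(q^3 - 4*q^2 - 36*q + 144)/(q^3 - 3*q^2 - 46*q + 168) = (q + 6)/(q + 7)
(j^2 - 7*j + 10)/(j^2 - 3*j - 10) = (j - 2)/(j + 2)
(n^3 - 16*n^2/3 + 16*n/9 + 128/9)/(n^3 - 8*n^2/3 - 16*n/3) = (n - 8/3)/n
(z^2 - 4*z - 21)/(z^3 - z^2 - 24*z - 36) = (z - 7)/(z^2 - 4*z - 12)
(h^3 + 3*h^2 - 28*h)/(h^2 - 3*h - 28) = h*(-h^2 - 3*h + 28)/(-h^2 + 3*h + 28)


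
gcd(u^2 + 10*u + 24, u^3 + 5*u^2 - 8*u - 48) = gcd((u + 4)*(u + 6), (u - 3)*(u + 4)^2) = u + 4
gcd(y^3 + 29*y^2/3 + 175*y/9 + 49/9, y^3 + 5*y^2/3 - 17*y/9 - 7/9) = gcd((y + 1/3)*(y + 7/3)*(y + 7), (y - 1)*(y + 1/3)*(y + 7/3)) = y^2 + 8*y/3 + 7/9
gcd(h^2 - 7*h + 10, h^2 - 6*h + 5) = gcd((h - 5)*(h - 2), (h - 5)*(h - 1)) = h - 5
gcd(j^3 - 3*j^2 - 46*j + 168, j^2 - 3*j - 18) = j - 6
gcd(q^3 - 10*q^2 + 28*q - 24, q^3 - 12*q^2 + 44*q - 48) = q^2 - 8*q + 12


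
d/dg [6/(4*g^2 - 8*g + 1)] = 48*(1 - g)/(4*g^2 - 8*g + 1)^2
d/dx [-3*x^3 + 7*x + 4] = 7 - 9*x^2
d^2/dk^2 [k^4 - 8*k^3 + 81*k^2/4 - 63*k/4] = 12*k^2 - 48*k + 81/2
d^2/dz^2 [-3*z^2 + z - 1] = -6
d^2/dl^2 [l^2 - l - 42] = 2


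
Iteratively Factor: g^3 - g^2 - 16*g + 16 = (g + 4)*(g^2 - 5*g + 4) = (g - 4)*(g + 4)*(g - 1)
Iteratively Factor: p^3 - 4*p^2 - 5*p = (p)*(p^2 - 4*p - 5) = p*(p - 5)*(p + 1)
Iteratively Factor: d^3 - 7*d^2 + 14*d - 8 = (d - 1)*(d^2 - 6*d + 8) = (d - 2)*(d - 1)*(d - 4)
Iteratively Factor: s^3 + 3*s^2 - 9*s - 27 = (s - 3)*(s^2 + 6*s + 9) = (s - 3)*(s + 3)*(s + 3)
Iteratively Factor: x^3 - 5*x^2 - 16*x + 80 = (x - 5)*(x^2 - 16) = (x - 5)*(x - 4)*(x + 4)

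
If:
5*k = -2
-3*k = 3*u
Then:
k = -2/5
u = 2/5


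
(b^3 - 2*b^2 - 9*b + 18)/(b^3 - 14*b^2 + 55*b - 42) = (b^3 - 2*b^2 - 9*b + 18)/(b^3 - 14*b^2 + 55*b - 42)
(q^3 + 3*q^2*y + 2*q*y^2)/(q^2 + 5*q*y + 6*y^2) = q*(q + y)/(q + 3*y)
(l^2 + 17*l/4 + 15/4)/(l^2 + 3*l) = (l + 5/4)/l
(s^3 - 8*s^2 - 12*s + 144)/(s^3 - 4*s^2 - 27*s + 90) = (s^2 - 2*s - 24)/(s^2 + 2*s - 15)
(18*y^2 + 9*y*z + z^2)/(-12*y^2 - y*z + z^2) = (-6*y - z)/(4*y - z)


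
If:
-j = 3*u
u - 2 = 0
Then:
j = -6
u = 2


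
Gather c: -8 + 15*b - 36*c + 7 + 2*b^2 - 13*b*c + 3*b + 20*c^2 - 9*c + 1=2*b^2 + 18*b + 20*c^2 + c*(-13*b - 45)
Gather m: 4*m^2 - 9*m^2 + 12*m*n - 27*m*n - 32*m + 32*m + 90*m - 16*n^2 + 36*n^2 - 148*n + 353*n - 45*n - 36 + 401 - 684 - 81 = -5*m^2 + m*(90 - 15*n) + 20*n^2 + 160*n - 400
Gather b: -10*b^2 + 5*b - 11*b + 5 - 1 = -10*b^2 - 6*b + 4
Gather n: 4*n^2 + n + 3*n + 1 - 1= 4*n^2 + 4*n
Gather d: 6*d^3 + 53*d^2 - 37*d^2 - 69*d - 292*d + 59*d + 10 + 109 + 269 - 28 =6*d^3 + 16*d^2 - 302*d + 360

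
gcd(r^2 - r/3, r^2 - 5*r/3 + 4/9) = r - 1/3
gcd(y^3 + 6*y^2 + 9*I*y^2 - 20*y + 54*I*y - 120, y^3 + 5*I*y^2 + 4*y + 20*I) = y + 5*I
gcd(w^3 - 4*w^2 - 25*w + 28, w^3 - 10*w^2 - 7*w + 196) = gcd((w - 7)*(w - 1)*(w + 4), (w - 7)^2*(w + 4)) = w^2 - 3*w - 28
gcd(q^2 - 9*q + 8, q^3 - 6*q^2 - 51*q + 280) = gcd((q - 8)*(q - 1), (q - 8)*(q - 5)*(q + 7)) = q - 8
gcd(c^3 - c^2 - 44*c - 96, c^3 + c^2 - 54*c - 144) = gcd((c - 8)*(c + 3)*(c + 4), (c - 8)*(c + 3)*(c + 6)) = c^2 - 5*c - 24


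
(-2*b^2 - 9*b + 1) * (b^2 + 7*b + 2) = -2*b^4 - 23*b^3 - 66*b^2 - 11*b + 2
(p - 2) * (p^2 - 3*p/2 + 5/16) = p^3 - 7*p^2/2 + 53*p/16 - 5/8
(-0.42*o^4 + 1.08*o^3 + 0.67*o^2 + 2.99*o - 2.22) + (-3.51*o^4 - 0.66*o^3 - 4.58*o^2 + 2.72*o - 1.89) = -3.93*o^4 + 0.42*o^3 - 3.91*o^2 + 5.71*o - 4.11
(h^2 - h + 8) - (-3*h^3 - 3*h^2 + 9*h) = 3*h^3 + 4*h^2 - 10*h + 8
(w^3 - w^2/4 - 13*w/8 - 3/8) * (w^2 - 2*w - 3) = w^5 - 9*w^4/4 - 33*w^3/8 + 29*w^2/8 + 45*w/8 + 9/8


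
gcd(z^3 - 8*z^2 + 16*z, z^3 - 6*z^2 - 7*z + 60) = z - 4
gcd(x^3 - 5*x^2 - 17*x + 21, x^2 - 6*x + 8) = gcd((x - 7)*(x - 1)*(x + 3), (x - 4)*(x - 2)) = 1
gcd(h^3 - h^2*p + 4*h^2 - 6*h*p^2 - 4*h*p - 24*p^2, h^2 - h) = 1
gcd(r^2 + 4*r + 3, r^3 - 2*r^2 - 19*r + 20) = 1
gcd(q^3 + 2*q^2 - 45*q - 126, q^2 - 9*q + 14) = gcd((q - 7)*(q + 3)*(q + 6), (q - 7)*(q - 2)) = q - 7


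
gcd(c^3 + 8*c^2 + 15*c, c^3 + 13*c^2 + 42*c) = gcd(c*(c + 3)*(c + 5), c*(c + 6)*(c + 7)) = c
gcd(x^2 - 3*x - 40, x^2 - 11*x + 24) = x - 8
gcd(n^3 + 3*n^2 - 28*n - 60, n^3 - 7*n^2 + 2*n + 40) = n^2 - 3*n - 10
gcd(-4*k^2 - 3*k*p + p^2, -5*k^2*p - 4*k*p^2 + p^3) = k + p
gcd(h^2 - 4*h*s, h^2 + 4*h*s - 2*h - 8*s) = 1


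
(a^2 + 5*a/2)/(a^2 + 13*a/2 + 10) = a/(a + 4)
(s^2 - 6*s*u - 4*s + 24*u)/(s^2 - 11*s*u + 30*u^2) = (s - 4)/(s - 5*u)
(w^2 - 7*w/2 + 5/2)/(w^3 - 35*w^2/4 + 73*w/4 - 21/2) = 2*(2*w - 5)/(4*w^2 - 31*w + 42)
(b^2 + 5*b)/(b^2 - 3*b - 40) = b/(b - 8)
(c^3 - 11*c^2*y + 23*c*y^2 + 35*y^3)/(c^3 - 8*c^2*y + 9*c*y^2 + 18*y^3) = (c^2 - 12*c*y + 35*y^2)/(c^2 - 9*c*y + 18*y^2)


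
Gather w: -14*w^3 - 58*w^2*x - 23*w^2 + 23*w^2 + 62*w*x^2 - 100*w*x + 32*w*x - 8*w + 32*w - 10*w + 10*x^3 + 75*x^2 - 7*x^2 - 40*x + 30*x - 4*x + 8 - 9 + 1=-14*w^3 - 58*w^2*x + w*(62*x^2 - 68*x + 14) + 10*x^3 + 68*x^2 - 14*x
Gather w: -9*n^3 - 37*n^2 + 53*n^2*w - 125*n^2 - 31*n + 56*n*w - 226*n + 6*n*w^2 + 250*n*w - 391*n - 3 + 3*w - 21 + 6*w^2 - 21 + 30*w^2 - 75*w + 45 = -9*n^3 - 162*n^2 - 648*n + w^2*(6*n + 36) + w*(53*n^2 + 306*n - 72)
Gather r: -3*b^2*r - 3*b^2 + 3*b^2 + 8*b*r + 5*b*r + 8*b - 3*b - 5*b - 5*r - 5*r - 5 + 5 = r*(-3*b^2 + 13*b - 10)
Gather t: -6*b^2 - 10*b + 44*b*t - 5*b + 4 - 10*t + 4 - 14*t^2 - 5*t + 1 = -6*b^2 - 15*b - 14*t^2 + t*(44*b - 15) + 9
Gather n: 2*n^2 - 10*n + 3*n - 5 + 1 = 2*n^2 - 7*n - 4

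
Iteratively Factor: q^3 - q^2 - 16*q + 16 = (q - 4)*(q^2 + 3*q - 4) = (q - 4)*(q - 1)*(q + 4)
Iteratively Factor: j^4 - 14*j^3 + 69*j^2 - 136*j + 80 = (j - 1)*(j^3 - 13*j^2 + 56*j - 80) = (j - 4)*(j - 1)*(j^2 - 9*j + 20) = (j - 5)*(j - 4)*(j - 1)*(j - 4)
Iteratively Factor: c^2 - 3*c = (c - 3)*(c)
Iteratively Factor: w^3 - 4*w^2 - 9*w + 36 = (w + 3)*(w^2 - 7*w + 12) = (w - 4)*(w + 3)*(w - 3)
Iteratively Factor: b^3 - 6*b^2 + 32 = (b - 4)*(b^2 - 2*b - 8) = (b - 4)*(b + 2)*(b - 4)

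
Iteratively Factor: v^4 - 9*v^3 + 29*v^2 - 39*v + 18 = (v - 1)*(v^3 - 8*v^2 + 21*v - 18) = (v - 2)*(v - 1)*(v^2 - 6*v + 9) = (v - 3)*(v - 2)*(v - 1)*(v - 3)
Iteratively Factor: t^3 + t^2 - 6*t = (t)*(t^2 + t - 6) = t*(t - 2)*(t + 3)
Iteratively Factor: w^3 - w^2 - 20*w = (w + 4)*(w^2 - 5*w) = (w - 5)*(w + 4)*(w)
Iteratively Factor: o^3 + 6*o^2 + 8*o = (o + 4)*(o^2 + 2*o) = (o + 2)*(o + 4)*(o)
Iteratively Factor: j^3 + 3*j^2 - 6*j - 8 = (j - 2)*(j^2 + 5*j + 4) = (j - 2)*(j + 4)*(j + 1)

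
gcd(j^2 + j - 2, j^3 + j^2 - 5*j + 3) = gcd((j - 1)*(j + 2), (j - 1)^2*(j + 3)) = j - 1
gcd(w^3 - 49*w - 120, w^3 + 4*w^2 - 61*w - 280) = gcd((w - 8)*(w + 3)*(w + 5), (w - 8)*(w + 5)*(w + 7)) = w^2 - 3*w - 40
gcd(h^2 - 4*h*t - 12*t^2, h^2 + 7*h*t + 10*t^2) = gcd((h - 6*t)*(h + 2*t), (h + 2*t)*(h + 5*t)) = h + 2*t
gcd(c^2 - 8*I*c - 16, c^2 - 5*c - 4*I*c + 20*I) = c - 4*I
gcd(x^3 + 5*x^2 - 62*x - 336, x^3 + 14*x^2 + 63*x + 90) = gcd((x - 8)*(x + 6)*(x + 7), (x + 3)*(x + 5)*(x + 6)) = x + 6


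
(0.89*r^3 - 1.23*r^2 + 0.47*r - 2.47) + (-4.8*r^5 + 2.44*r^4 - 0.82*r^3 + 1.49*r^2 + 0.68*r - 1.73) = -4.8*r^5 + 2.44*r^4 + 0.0700000000000001*r^3 + 0.26*r^2 + 1.15*r - 4.2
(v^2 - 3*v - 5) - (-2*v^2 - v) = 3*v^2 - 2*v - 5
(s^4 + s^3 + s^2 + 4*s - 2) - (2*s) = s^4 + s^3 + s^2 + 2*s - 2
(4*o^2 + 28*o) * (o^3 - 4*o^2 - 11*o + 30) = 4*o^5 + 12*o^4 - 156*o^3 - 188*o^2 + 840*o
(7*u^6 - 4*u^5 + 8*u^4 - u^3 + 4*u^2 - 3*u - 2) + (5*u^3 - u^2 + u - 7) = 7*u^6 - 4*u^5 + 8*u^4 + 4*u^3 + 3*u^2 - 2*u - 9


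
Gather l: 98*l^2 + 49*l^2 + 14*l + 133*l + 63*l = 147*l^2 + 210*l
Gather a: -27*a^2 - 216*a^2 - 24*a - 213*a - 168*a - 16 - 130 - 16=-243*a^2 - 405*a - 162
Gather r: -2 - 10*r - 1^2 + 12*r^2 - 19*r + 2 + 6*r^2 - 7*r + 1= 18*r^2 - 36*r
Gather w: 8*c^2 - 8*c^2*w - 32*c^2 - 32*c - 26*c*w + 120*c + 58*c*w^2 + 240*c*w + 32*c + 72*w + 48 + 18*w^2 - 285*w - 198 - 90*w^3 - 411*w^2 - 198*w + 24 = -24*c^2 + 120*c - 90*w^3 + w^2*(58*c - 393) + w*(-8*c^2 + 214*c - 411) - 126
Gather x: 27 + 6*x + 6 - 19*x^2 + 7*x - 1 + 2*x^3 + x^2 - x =2*x^3 - 18*x^2 + 12*x + 32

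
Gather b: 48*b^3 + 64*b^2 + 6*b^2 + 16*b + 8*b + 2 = 48*b^3 + 70*b^2 + 24*b + 2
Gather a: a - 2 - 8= a - 10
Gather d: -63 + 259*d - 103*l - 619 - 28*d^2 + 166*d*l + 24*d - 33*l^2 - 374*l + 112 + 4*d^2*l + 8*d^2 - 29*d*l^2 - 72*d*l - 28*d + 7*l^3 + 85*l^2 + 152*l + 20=d^2*(4*l - 20) + d*(-29*l^2 + 94*l + 255) + 7*l^3 + 52*l^2 - 325*l - 550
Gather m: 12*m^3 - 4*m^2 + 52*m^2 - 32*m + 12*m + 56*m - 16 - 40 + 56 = 12*m^3 + 48*m^2 + 36*m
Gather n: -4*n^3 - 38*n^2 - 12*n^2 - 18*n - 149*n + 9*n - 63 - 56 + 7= -4*n^3 - 50*n^2 - 158*n - 112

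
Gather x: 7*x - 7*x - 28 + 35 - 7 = 0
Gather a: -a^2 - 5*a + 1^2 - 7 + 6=-a^2 - 5*a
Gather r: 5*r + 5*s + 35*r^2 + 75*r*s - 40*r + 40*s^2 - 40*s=35*r^2 + r*(75*s - 35) + 40*s^2 - 35*s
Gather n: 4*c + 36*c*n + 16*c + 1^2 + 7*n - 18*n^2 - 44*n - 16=20*c - 18*n^2 + n*(36*c - 37) - 15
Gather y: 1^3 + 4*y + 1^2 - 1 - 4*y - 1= 0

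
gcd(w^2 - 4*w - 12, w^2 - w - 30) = w - 6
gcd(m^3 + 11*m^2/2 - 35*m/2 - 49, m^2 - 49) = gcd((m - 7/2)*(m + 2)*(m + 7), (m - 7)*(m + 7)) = m + 7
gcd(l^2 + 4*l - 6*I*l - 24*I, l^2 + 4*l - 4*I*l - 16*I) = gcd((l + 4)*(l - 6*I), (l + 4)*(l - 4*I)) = l + 4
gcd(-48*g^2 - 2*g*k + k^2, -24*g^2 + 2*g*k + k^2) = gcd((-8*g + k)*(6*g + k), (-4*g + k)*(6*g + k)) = 6*g + k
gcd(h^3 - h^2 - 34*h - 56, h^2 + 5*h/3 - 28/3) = h + 4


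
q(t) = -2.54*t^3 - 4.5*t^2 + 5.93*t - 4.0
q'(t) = -7.62*t^2 - 9.0*t + 5.93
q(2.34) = -47.31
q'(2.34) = -56.85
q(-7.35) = 717.86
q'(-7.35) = -339.57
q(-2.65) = -4.05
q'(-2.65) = -23.73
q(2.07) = -33.54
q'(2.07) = -45.35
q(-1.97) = -13.73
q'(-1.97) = -5.91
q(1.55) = -15.08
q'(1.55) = -26.33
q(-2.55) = -6.27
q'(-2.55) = -20.67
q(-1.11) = -12.65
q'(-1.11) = 6.53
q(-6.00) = 347.06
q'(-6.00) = -214.39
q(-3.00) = 6.29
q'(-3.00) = -35.65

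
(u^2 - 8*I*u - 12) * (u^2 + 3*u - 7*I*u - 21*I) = u^4 + 3*u^3 - 15*I*u^3 - 68*u^2 - 45*I*u^2 - 204*u + 84*I*u + 252*I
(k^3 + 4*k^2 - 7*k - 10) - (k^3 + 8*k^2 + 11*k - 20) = -4*k^2 - 18*k + 10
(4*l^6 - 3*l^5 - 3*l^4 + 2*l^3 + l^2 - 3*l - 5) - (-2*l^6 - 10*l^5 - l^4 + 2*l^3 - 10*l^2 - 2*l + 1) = 6*l^6 + 7*l^5 - 2*l^4 + 11*l^2 - l - 6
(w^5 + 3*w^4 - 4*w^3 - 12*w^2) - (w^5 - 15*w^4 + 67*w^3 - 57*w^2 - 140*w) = 18*w^4 - 71*w^3 + 45*w^2 + 140*w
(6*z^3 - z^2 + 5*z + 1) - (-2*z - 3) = 6*z^3 - z^2 + 7*z + 4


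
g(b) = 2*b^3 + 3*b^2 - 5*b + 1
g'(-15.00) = 1255.00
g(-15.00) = -5999.00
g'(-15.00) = 1255.00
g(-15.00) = -5999.00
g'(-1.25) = -3.12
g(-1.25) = 8.03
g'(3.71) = 99.84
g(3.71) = 125.87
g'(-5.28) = 130.59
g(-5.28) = -183.36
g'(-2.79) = 24.96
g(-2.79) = -5.13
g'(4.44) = 139.92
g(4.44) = 213.00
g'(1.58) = 19.46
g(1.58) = 8.48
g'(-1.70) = 2.14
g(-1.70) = 8.34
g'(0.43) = -1.31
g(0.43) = -0.44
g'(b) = 6*b^2 + 6*b - 5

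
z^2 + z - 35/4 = (z - 5/2)*(z + 7/2)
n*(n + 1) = n^2 + n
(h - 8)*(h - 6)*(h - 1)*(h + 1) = h^4 - 14*h^3 + 47*h^2 + 14*h - 48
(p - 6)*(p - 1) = p^2 - 7*p + 6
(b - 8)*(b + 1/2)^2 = b^3 - 7*b^2 - 31*b/4 - 2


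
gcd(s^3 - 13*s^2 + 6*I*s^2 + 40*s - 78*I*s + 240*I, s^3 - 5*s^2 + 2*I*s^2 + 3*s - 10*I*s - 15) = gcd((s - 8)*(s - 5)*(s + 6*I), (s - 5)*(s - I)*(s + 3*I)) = s - 5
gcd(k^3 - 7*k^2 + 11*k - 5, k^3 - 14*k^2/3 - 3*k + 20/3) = k^2 - 6*k + 5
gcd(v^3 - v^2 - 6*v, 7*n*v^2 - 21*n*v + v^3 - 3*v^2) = v^2 - 3*v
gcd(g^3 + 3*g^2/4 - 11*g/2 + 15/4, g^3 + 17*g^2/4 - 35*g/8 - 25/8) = g - 5/4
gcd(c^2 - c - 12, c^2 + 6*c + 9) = c + 3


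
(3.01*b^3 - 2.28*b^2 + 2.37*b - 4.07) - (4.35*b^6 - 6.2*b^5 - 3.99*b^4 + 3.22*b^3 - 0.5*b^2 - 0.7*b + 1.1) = -4.35*b^6 + 6.2*b^5 + 3.99*b^4 - 0.21*b^3 - 1.78*b^2 + 3.07*b - 5.17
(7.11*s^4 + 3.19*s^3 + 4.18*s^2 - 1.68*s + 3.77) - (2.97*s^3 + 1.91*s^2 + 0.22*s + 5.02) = 7.11*s^4 + 0.22*s^3 + 2.27*s^2 - 1.9*s - 1.25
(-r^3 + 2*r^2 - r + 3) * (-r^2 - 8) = r^5 - 2*r^4 + 9*r^3 - 19*r^2 + 8*r - 24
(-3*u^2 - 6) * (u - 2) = -3*u^3 + 6*u^2 - 6*u + 12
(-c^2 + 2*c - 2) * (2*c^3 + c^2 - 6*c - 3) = -2*c^5 + 3*c^4 + 4*c^3 - 11*c^2 + 6*c + 6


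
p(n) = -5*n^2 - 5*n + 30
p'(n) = -10*n - 5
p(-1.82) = 22.54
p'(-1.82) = 13.20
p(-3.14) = -3.60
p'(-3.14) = 26.40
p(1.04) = 19.39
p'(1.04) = -15.40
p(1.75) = 5.94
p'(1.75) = -22.50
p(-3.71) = -20.27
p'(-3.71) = 32.10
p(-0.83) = 30.71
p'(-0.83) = 3.30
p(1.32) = 14.69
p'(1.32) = -18.20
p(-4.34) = -42.48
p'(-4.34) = 38.40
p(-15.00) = -1020.00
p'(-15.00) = 145.00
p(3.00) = -30.00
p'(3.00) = -35.00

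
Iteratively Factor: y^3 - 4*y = (y)*(y^2 - 4) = y*(y + 2)*(y - 2)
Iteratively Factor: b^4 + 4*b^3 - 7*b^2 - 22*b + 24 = (b - 2)*(b^3 + 6*b^2 + 5*b - 12) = (b - 2)*(b + 4)*(b^2 + 2*b - 3) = (b - 2)*(b - 1)*(b + 4)*(b + 3)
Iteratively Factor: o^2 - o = (o - 1)*(o)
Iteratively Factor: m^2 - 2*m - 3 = (m + 1)*(m - 3)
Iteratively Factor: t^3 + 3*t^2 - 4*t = (t)*(t^2 + 3*t - 4) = t*(t + 4)*(t - 1)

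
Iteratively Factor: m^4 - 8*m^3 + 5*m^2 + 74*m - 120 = (m + 3)*(m^3 - 11*m^2 + 38*m - 40) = (m - 2)*(m + 3)*(m^2 - 9*m + 20) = (m - 4)*(m - 2)*(m + 3)*(m - 5)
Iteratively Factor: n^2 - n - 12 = (n + 3)*(n - 4)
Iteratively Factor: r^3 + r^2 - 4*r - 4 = (r - 2)*(r^2 + 3*r + 2) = (r - 2)*(r + 1)*(r + 2)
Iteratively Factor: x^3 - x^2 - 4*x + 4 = (x - 1)*(x^2 - 4) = (x - 2)*(x - 1)*(x + 2)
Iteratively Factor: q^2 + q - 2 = (q + 2)*(q - 1)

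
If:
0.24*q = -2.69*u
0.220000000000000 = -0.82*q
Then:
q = -0.27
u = 0.02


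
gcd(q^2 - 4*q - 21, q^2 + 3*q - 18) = 1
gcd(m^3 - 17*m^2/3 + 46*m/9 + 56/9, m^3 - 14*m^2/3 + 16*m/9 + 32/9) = m^2 - 10*m/3 - 8/3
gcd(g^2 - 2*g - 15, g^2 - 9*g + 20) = g - 5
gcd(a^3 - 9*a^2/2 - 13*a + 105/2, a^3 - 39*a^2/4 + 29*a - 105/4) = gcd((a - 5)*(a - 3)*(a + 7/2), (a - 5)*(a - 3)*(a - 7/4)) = a^2 - 8*a + 15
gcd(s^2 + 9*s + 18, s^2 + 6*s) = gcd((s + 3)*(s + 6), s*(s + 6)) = s + 6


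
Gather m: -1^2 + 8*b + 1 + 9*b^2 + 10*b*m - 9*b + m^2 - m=9*b^2 - b + m^2 + m*(10*b - 1)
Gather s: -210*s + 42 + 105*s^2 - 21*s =105*s^2 - 231*s + 42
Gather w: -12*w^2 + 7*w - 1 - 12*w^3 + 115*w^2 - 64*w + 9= -12*w^3 + 103*w^2 - 57*w + 8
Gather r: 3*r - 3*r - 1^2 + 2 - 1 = 0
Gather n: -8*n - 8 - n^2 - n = -n^2 - 9*n - 8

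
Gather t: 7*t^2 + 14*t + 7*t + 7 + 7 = 7*t^2 + 21*t + 14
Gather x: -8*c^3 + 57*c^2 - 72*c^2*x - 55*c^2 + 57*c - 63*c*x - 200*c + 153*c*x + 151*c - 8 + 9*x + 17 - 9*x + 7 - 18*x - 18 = -8*c^3 + 2*c^2 + 8*c + x*(-72*c^2 + 90*c - 18) - 2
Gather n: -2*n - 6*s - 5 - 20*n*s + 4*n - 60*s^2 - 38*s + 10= n*(2 - 20*s) - 60*s^2 - 44*s + 5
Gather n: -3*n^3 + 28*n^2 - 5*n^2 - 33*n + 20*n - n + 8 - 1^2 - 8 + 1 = -3*n^3 + 23*n^2 - 14*n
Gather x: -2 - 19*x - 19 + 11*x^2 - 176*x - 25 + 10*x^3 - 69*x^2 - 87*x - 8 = 10*x^3 - 58*x^2 - 282*x - 54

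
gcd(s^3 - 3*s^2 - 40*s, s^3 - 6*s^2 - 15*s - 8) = s - 8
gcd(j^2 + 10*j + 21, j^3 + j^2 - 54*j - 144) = j + 3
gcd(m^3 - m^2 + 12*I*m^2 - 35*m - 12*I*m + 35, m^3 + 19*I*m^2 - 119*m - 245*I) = m^2 + 12*I*m - 35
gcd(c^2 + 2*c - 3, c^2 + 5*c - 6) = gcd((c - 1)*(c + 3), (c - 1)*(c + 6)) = c - 1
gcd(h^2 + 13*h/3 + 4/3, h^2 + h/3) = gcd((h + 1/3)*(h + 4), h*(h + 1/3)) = h + 1/3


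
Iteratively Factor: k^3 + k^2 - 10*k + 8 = (k + 4)*(k^2 - 3*k + 2) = (k - 2)*(k + 4)*(k - 1)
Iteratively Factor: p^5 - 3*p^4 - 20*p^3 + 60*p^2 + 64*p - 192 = (p + 2)*(p^4 - 5*p^3 - 10*p^2 + 80*p - 96) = (p - 3)*(p + 2)*(p^3 - 2*p^2 - 16*p + 32) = (p - 3)*(p - 2)*(p + 2)*(p^2 - 16) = (p - 4)*(p - 3)*(p - 2)*(p + 2)*(p + 4)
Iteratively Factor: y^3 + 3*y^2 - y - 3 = (y + 3)*(y^2 - 1) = (y - 1)*(y + 3)*(y + 1)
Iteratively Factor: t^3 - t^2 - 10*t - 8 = (t - 4)*(t^2 + 3*t + 2) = (t - 4)*(t + 1)*(t + 2)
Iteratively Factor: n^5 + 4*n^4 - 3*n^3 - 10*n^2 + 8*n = (n)*(n^4 + 4*n^3 - 3*n^2 - 10*n + 8) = n*(n + 4)*(n^3 - 3*n + 2) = n*(n + 2)*(n + 4)*(n^2 - 2*n + 1) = n*(n - 1)*(n + 2)*(n + 4)*(n - 1)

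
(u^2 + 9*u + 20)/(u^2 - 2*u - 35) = (u + 4)/(u - 7)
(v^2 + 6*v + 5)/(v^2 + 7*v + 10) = (v + 1)/(v + 2)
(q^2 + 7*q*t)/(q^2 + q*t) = (q + 7*t)/(q + t)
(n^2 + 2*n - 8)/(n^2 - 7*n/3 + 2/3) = 3*(n + 4)/(3*n - 1)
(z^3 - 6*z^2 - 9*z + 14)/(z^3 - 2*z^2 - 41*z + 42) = (z + 2)/(z + 6)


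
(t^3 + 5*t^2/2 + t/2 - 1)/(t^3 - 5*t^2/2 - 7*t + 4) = (t + 1)/(t - 4)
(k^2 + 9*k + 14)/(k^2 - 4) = (k + 7)/(k - 2)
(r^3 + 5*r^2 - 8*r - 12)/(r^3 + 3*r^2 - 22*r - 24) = (r - 2)/(r - 4)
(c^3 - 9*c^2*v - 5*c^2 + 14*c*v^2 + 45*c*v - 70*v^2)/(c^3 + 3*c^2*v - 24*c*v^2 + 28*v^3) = (-c^2 + 7*c*v + 5*c - 35*v)/(-c^2 - 5*c*v + 14*v^2)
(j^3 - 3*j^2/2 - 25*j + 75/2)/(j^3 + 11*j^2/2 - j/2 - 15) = (j - 5)/(j + 2)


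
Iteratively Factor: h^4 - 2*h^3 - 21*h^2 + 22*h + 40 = (h + 1)*(h^3 - 3*h^2 - 18*h + 40) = (h - 2)*(h + 1)*(h^2 - h - 20) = (h - 2)*(h + 1)*(h + 4)*(h - 5)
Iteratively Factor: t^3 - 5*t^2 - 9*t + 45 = (t - 5)*(t^2 - 9) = (t - 5)*(t + 3)*(t - 3)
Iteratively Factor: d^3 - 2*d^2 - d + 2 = (d + 1)*(d^2 - 3*d + 2) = (d - 2)*(d + 1)*(d - 1)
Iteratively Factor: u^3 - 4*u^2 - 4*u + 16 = (u - 4)*(u^2 - 4) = (u - 4)*(u + 2)*(u - 2)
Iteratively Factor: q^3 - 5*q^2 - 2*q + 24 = (q + 2)*(q^2 - 7*q + 12) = (q - 4)*(q + 2)*(q - 3)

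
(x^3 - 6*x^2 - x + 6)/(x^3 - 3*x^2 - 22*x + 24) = (x + 1)/(x + 4)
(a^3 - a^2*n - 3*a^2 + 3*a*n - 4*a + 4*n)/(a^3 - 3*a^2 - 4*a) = (a - n)/a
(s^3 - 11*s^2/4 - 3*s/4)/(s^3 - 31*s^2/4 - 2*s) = (s - 3)/(s - 8)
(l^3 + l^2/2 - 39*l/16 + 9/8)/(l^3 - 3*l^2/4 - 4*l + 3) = (l - 3/4)/(l - 2)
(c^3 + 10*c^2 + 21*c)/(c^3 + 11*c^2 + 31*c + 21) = c/(c + 1)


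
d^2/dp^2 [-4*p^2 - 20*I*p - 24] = -8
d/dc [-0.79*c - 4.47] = -0.790000000000000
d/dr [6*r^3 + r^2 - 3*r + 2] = 18*r^2 + 2*r - 3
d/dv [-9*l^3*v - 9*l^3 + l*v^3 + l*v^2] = l*(-9*l^2 + 3*v^2 + 2*v)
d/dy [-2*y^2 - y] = -4*y - 1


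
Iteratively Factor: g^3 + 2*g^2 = (g)*(g^2 + 2*g) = g*(g + 2)*(g)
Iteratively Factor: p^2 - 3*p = (p - 3)*(p)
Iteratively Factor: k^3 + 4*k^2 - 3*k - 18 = (k - 2)*(k^2 + 6*k + 9) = (k - 2)*(k + 3)*(k + 3)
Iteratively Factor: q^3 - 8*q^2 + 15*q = (q - 3)*(q^2 - 5*q) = q*(q - 3)*(q - 5)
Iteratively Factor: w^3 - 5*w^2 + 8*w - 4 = (w - 1)*(w^2 - 4*w + 4) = (w - 2)*(w - 1)*(w - 2)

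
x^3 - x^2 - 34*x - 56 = (x - 7)*(x + 2)*(x + 4)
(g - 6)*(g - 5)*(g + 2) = g^3 - 9*g^2 + 8*g + 60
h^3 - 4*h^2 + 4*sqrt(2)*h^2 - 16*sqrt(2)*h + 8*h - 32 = (h - 4)*(h + 2*sqrt(2))^2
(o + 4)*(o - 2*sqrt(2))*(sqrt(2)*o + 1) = sqrt(2)*o^3 - 3*o^2 + 4*sqrt(2)*o^2 - 12*o - 2*sqrt(2)*o - 8*sqrt(2)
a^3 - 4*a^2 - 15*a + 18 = (a - 6)*(a - 1)*(a + 3)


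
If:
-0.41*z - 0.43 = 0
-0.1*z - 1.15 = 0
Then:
No Solution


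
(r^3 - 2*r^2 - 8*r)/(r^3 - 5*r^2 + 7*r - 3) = r*(r^2 - 2*r - 8)/(r^3 - 5*r^2 + 7*r - 3)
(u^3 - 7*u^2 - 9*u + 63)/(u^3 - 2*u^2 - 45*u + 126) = (u^2 - 4*u - 21)/(u^2 + u - 42)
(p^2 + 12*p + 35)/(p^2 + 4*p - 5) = (p + 7)/(p - 1)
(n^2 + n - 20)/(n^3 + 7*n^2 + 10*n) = (n - 4)/(n*(n + 2))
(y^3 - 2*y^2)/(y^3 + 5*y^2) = (y - 2)/(y + 5)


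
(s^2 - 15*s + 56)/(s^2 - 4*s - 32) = (s - 7)/(s + 4)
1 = 1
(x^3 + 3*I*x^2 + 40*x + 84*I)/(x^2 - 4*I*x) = (x^3 + 3*I*x^2 + 40*x + 84*I)/(x*(x - 4*I))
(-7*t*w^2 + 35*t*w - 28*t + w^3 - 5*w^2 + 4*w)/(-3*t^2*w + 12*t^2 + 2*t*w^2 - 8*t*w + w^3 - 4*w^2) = (7*t*w - 7*t - w^2 + w)/(3*t^2 - 2*t*w - w^2)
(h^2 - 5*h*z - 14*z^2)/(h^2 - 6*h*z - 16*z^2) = (-h + 7*z)/(-h + 8*z)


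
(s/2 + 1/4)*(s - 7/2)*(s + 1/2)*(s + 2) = s^4/2 - s^3/4 - 33*s^2/8 - 59*s/16 - 7/8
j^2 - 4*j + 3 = (j - 3)*(j - 1)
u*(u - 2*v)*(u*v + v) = u^3*v - 2*u^2*v^2 + u^2*v - 2*u*v^2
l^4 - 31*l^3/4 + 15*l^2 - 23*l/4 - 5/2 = (l - 5)*(l - 2)*(l - 1)*(l + 1/4)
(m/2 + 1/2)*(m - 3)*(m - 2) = m^3/2 - 2*m^2 + m/2 + 3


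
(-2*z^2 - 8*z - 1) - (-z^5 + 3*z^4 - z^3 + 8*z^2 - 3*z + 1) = z^5 - 3*z^4 + z^3 - 10*z^2 - 5*z - 2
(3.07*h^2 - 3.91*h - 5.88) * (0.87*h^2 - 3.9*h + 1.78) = 2.6709*h^4 - 15.3747*h^3 + 15.598*h^2 + 15.9722*h - 10.4664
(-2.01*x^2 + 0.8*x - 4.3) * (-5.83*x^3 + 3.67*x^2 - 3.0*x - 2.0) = 11.7183*x^5 - 12.0407*x^4 + 34.035*x^3 - 14.161*x^2 + 11.3*x + 8.6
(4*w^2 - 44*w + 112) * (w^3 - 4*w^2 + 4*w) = 4*w^5 - 60*w^4 + 304*w^3 - 624*w^2 + 448*w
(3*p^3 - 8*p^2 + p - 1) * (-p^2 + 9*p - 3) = -3*p^5 + 35*p^4 - 82*p^3 + 34*p^2 - 12*p + 3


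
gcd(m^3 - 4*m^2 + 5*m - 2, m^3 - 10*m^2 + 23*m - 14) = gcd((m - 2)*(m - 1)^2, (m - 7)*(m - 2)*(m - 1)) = m^2 - 3*m + 2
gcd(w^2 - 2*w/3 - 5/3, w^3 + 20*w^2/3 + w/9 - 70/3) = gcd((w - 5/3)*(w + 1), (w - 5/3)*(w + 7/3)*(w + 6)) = w - 5/3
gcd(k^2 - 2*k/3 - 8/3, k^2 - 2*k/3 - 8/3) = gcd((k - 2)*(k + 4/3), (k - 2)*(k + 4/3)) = k^2 - 2*k/3 - 8/3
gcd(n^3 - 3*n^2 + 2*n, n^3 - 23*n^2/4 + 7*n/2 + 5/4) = n - 1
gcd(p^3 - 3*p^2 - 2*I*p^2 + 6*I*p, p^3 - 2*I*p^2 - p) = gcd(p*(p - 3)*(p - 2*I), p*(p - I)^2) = p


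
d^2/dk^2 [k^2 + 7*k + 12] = 2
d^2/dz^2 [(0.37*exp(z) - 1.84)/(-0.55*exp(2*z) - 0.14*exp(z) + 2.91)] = (-0.111925*exp(4*z) + 2.25489*exp(3*z) - 3.12807*exp(2*z) + 11.665006*exp(z) - 2.383581)*exp(z)/(0.166375*exp(6*z) + 0.12705*exp(5*z) - 2.608485*exp(4*z) - 1.341676*exp(3*z) + 13.801257*exp(2*z) + 3.556602*exp(z) - 24.642171)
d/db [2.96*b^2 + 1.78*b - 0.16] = 5.92*b + 1.78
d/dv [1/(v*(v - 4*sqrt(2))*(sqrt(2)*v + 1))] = (-3*sqrt(2)*v^2 + 14*v + 4*sqrt(2))/(v^2*(2*v^4 - 14*sqrt(2)*v^3 + 33*v^2 + 56*sqrt(2)*v + 32))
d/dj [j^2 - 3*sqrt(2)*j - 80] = 2*j - 3*sqrt(2)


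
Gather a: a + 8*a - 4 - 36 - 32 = 9*a - 72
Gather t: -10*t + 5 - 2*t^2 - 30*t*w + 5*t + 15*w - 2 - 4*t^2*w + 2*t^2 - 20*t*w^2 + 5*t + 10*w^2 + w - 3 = -4*t^2*w + t*(-20*w^2 - 30*w) + 10*w^2 + 16*w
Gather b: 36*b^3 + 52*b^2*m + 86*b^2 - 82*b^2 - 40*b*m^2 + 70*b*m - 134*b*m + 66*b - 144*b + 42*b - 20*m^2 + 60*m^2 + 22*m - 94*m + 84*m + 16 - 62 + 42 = 36*b^3 + b^2*(52*m + 4) + b*(-40*m^2 - 64*m - 36) + 40*m^2 + 12*m - 4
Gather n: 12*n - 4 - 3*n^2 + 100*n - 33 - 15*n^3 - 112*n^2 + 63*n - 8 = -15*n^3 - 115*n^2 + 175*n - 45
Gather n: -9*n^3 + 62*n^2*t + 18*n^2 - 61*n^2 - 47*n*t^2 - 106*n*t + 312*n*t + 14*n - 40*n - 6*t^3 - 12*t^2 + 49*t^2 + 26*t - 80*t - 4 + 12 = -9*n^3 + n^2*(62*t - 43) + n*(-47*t^2 + 206*t - 26) - 6*t^3 + 37*t^2 - 54*t + 8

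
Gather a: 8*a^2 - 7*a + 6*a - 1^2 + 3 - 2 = 8*a^2 - a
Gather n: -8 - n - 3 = -n - 11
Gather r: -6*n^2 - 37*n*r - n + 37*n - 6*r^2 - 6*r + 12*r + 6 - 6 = -6*n^2 + 36*n - 6*r^2 + r*(6 - 37*n)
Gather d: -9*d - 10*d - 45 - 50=-19*d - 95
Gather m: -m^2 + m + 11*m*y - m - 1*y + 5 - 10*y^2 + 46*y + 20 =-m^2 + 11*m*y - 10*y^2 + 45*y + 25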